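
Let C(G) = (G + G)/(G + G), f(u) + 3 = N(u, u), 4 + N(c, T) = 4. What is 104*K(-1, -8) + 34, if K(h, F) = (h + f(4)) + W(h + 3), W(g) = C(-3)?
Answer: -278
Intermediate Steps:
N(c, T) = 0 (N(c, T) = -4 + 4 = 0)
f(u) = -3 (f(u) = -3 + 0 = -3)
C(G) = 1 (C(G) = (2*G)/((2*G)) = (2*G)*(1/(2*G)) = 1)
W(g) = 1
K(h, F) = -2 + h (K(h, F) = (h - 3) + 1 = (-3 + h) + 1 = -2 + h)
104*K(-1, -8) + 34 = 104*(-2 - 1) + 34 = 104*(-3) + 34 = -312 + 34 = -278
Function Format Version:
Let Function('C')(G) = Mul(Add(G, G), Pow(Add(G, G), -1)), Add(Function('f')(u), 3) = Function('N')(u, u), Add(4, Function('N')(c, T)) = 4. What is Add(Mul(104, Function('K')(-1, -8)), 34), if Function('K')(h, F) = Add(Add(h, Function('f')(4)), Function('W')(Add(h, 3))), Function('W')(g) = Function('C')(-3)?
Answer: -278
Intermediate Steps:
Function('N')(c, T) = 0 (Function('N')(c, T) = Add(-4, 4) = 0)
Function('f')(u) = -3 (Function('f')(u) = Add(-3, 0) = -3)
Function('C')(G) = 1 (Function('C')(G) = Mul(Mul(2, G), Pow(Mul(2, G), -1)) = Mul(Mul(2, G), Mul(Rational(1, 2), Pow(G, -1))) = 1)
Function('W')(g) = 1
Function('K')(h, F) = Add(-2, h) (Function('K')(h, F) = Add(Add(h, -3), 1) = Add(Add(-3, h), 1) = Add(-2, h))
Add(Mul(104, Function('K')(-1, -8)), 34) = Add(Mul(104, Add(-2, -1)), 34) = Add(Mul(104, -3), 34) = Add(-312, 34) = -278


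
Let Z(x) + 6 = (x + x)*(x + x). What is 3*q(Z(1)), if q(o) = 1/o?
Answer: -3/2 ≈ -1.5000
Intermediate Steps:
Z(x) = -6 + 4*x² (Z(x) = -6 + (x + x)*(x + x) = -6 + (2*x)*(2*x) = -6 + 4*x²)
3*q(Z(1)) = 3/(-6 + 4*1²) = 3/(-6 + 4*1) = 3/(-6 + 4) = 3/(-2) = 3*(-½) = -3/2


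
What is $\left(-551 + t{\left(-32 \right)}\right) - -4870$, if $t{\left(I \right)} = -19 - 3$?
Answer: $4297$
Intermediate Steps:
$t{\left(I \right)} = -22$ ($t{\left(I \right)} = -19 - 3 = -22$)
$\left(-551 + t{\left(-32 \right)}\right) - -4870 = \left(-551 - 22\right) - -4870 = -573 + 4870 = 4297$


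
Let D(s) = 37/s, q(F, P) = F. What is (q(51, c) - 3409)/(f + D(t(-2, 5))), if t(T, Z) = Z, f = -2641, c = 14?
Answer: 8395/6584 ≈ 1.2751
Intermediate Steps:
(q(51, c) - 3409)/(f + D(t(-2, 5))) = (51 - 3409)/(-2641 + 37/5) = -3358/(-2641 + 37*(⅕)) = -3358/(-2641 + 37/5) = -3358/(-13168/5) = -3358*(-5/13168) = 8395/6584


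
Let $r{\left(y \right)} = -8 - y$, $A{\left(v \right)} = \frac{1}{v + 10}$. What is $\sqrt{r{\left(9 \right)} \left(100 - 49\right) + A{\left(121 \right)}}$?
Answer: $\frac{2 i \sqrt{3719614}}{131} \approx 29.445 i$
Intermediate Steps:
$A{\left(v \right)} = \frac{1}{10 + v}$
$\sqrt{r{\left(9 \right)} \left(100 - 49\right) + A{\left(121 \right)}} = \sqrt{\left(-8 - 9\right) \left(100 - 49\right) + \frac{1}{10 + 121}} = \sqrt{\left(-8 - 9\right) 51 + \frac{1}{131}} = \sqrt{\left(-17\right) 51 + \frac{1}{131}} = \sqrt{-867 + \frac{1}{131}} = \sqrt{- \frac{113576}{131}} = \frac{2 i \sqrt{3719614}}{131}$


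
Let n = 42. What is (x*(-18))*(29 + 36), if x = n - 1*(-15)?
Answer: -66690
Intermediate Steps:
x = 57 (x = 42 - 1*(-15) = 42 + 15 = 57)
(x*(-18))*(29 + 36) = (57*(-18))*(29 + 36) = -1026*65 = -66690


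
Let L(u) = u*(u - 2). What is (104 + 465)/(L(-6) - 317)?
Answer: -569/269 ≈ -2.1152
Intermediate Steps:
L(u) = u*(-2 + u)
(104 + 465)/(L(-6) - 317) = (104 + 465)/(-6*(-2 - 6) - 317) = 569/(-6*(-8) - 317) = 569/(48 - 317) = 569/(-269) = 569*(-1/269) = -569/269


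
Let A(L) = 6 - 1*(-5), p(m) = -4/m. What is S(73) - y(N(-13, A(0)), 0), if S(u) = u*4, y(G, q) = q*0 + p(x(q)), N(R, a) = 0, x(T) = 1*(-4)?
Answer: 291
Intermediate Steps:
x(T) = -4
A(L) = 11 (A(L) = 6 + 5 = 11)
y(G, q) = 1 (y(G, q) = q*0 - 4/(-4) = 0 - 4*(-¼) = 0 + 1 = 1)
S(u) = 4*u
S(73) - y(N(-13, A(0)), 0) = 4*73 - 1*1 = 292 - 1 = 291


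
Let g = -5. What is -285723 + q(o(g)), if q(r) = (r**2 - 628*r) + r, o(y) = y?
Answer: -282563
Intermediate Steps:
q(r) = r**2 - 627*r
-285723 + q(o(g)) = -285723 - 5*(-627 - 5) = -285723 - 5*(-632) = -285723 + 3160 = -282563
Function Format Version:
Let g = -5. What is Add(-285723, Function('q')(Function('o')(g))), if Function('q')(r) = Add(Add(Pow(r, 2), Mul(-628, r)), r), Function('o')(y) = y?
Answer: -282563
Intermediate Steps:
Function('q')(r) = Add(Pow(r, 2), Mul(-627, r))
Add(-285723, Function('q')(Function('o')(g))) = Add(-285723, Mul(-5, Add(-627, -5))) = Add(-285723, Mul(-5, -632)) = Add(-285723, 3160) = -282563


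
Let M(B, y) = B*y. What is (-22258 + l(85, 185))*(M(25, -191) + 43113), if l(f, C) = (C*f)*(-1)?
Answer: -1456192254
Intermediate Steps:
l(f, C) = -C*f
(-22258 + l(85, 185))*(M(25, -191) + 43113) = (-22258 - 1*185*85)*(25*(-191) + 43113) = (-22258 - 15725)*(-4775 + 43113) = -37983*38338 = -1456192254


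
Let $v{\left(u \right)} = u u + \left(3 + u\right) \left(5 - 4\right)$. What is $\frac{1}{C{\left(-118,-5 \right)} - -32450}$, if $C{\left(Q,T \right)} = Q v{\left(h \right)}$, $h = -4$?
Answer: $\frac{1}{30680} \approx 3.2595 \cdot 10^{-5}$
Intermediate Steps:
$v{\left(u \right)} = 3 + u + u^{2}$ ($v{\left(u \right)} = u^{2} + \left(3 + u\right) 1 = u^{2} + \left(3 + u\right) = 3 + u + u^{2}$)
$C{\left(Q,T \right)} = 15 Q$ ($C{\left(Q,T \right)} = Q \left(3 - 4 + \left(-4\right)^{2}\right) = Q \left(3 - 4 + 16\right) = Q 15 = 15 Q$)
$\frac{1}{C{\left(-118,-5 \right)} - -32450} = \frac{1}{15 \left(-118\right) - -32450} = \frac{1}{-1770 + 32450} = \frac{1}{30680}$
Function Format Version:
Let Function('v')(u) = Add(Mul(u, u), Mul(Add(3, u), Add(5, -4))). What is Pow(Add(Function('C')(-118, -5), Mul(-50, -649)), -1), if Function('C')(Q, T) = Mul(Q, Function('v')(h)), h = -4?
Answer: Rational(1, 30680) ≈ 3.2595e-5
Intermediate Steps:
Function('v')(u) = Add(3, u, Pow(u, 2)) (Function('v')(u) = Add(Pow(u, 2), Mul(Add(3, u), 1)) = Add(Pow(u, 2), Add(3, u)) = Add(3, u, Pow(u, 2)))
Function('C')(Q, T) = Mul(15, Q) (Function('C')(Q, T) = Mul(Q, Add(3, -4, Pow(-4, 2))) = Mul(Q, Add(3, -4, 16)) = Mul(Q, 15) = Mul(15, Q))
Pow(Add(Function('C')(-118, -5), Mul(-50, -649)), -1) = Pow(Add(Mul(15, -118), Mul(-50, -649)), -1) = Pow(Add(-1770, 32450), -1) = Pow(30680, -1) = Rational(1, 30680)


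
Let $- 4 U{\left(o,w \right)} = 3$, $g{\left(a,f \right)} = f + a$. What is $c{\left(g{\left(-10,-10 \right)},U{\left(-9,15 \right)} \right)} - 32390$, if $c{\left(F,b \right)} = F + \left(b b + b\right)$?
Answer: $- \frac{518563}{16} \approx -32410.0$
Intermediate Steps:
$g{\left(a,f \right)} = a + f$
$U{\left(o,w \right)} = - \frac{3}{4}$ ($U{\left(o,w \right)} = \left(- \frac{1}{4}\right) 3 = - \frac{3}{4}$)
$c{\left(F,b \right)} = F + b + b^{2}$ ($c{\left(F,b \right)} = F + \left(b^{2} + b\right) = F + \left(b + b^{2}\right) = F + b + b^{2}$)
$c{\left(g{\left(-10,-10 \right)},U{\left(-9,15 \right)} \right)} - 32390 = \left(\left(-10 - 10\right) - \frac{3}{4} + \left(- \frac{3}{4}\right)^{2}\right) - 32390 = \left(-20 - \frac{3}{4} + \frac{9}{16}\right) - 32390 = - \frac{323}{16} - 32390 = - \frac{518563}{16}$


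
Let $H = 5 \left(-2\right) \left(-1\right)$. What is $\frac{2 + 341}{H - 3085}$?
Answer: $- \frac{343}{3075} \approx -0.11154$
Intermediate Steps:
$H = 10$ ($H = \left(-10\right) \left(-1\right) = 10$)
$\frac{2 + 341}{H - 3085} = \frac{2 + 341}{10 - 3085} = \frac{343}{-3075} = 343 \left(- \frac{1}{3075}\right) = - \frac{343}{3075}$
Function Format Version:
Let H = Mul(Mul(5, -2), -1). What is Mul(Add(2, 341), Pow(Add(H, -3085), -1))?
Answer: Rational(-343, 3075) ≈ -0.11154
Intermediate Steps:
H = 10 (H = Mul(-10, -1) = 10)
Mul(Add(2, 341), Pow(Add(H, -3085), -1)) = Mul(Add(2, 341), Pow(Add(10, -3085), -1)) = Mul(343, Pow(-3075, -1)) = Mul(343, Rational(-1, 3075)) = Rational(-343, 3075)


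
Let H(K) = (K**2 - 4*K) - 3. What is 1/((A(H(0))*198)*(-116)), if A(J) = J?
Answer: 1/68904 ≈ 1.4513e-5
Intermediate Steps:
H(K) = -3 + K**2 - 4*K
1/((A(H(0))*198)*(-116)) = 1/(((-3 + 0**2 - 4*0)*198)*(-116)) = 1/(((-3 + 0 + 0)*198)*(-116)) = 1/(-3*198*(-116)) = 1/(-594*(-116)) = 1/68904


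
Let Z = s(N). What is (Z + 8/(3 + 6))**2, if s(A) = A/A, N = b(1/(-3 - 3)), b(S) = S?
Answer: 289/81 ≈ 3.5679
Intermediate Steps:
N = -1/6 (N = 1/(-3 - 3) = 1/(-6) = -1/6 ≈ -0.16667)
s(A) = 1
Z = 1
(Z + 8/(3 + 6))**2 = (1 + 8/(3 + 6))**2 = (1 + 8/9)**2 = (17/9)**2 = 289/81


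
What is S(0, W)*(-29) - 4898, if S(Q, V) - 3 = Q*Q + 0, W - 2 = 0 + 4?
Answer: -4985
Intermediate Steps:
W = 6 (W = 2 + (0 + 4) = 2 + 4 = 6)
S(Q, V) = 3 + Q² (S(Q, V) = 3 + (Q*Q + 0) = 3 + (Q² + 0) = 3 + Q²)
S(0, W)*(-29) - 4898 = (3 + 0²)*(-29) - 4898 = (3 + 0)*(-29) - 4898 = 3*(-29) - 4898 = -87 - 4898 = -4985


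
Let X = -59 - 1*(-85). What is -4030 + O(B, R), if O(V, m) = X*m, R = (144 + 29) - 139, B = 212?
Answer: -3146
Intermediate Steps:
R = 34 (R = 173 - 139 = 34)
X = 26 (X = -59 + 85 = 26)
O(V, m) = 26*m
-4030 + O(B, R) = -4030 + 26*34 = -4030 + 884 = -3146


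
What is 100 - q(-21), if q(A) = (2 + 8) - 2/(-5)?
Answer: 448/5 ≈ 89.600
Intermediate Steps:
q(A) = 52/5 (q(A) = 10 - 2*(-⅕) = 10 + ⅖ = 52/5)
100 - q(-21) = 100 - 1*52/5 = 100 - 52/5 = 448/5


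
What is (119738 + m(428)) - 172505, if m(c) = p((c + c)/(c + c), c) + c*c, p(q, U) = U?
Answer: 130845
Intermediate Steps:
m(c) = c + c**2 (m(c) = c + c*c = c + c**2)
(119738 + m(428)) - 172505 = (119738 + 428*(1 + 428)) - 172505 = (119738 + 428*429) - 172505 = (119738 + 183612) - 172505 = 303350 - 172505 = 130845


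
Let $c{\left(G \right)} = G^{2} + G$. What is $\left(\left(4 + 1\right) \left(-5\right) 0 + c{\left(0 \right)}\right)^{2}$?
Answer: $0$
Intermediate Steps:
$c{\left(G \right)} = G + G^{2}$
$\left(\left(4 + 1\right) \left(-5\right) 0 + c{\left(0 \right)}\right)^{2} = \left(\left(4 + 1\right) \left(-5\right) 0 + 0 \left(1 + 0\right)\right)^{2} = \left(5 \left(-5\right) 0 + 0 \cdot 1\right)^{2} = \left(\left(-25\right) 0 + 0\right)^{2} = \left(0 + 0\right)^{2} = 0^{2} = 0$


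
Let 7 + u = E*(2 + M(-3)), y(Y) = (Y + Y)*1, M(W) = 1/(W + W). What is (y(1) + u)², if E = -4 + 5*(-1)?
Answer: 1849/4 ≈ 462.25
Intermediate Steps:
E = -9 (E = -4 - 5 = -9)
M(W) = 1/(2*W)
y(Y) = 2*Y (y(Y) = (2*Y)*1 = 2*Y)
u = -47/2 (u = -7 - 9*(2 + (½)/(-3)) = -7 - 9*(2 + (½)*(-⅓)) = -7 - 9*(2 - ⅙) = -7 - 9*11/6 = -7 - 33/2 = -47/2 ≈ -23.500)
(y(1) + u)² = (2*1 - 47/2)² = (2 - 47/2)² = (-43/2)² = 1849/4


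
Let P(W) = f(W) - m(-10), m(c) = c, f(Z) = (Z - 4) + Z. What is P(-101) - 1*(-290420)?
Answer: 290224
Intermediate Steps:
f(Z) = -4 + 2*Z (f(Z) = (-4 + Z) + Z = -4 + 2*Z)
P(W) = 6 + 2*W (P(W) = (-4 + 2*W) - 1*(-10) = (-4 + 2*W) + 10 = 6 + 2*W)
P(-101) - 1*(-290420) = (6 + 2*(-101)) - 1*(-290420) = (6 - 202) + 290420 = -196 + 290420 = 290224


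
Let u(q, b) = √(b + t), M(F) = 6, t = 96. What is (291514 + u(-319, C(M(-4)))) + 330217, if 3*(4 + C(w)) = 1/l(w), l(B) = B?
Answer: 621731 + √3314/6 ≈ 6.2174e+5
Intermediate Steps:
C(w) = -4 + 1/(3*w)
u(q, b) = √(96 + b) (u(q, b) = √(b + 96) = √(96 + b))
(291514 + u(-319, C(M(-4)))) + 330217 = (291514 + √(96 + (-4 + (⅓)/6))) + 330217 = (291514 + √(96 + (-4 + (⅓)*(⅙)))) + 330217 = (291514 + √(96 + (-4 + 1/18))) + 330217 = (291514 + √(96 - 71/18)) + 330217 = (291514 + √(1657/18)) + 330217 = (291514 + √3314/6) + 330217 = 621731 + √3314/6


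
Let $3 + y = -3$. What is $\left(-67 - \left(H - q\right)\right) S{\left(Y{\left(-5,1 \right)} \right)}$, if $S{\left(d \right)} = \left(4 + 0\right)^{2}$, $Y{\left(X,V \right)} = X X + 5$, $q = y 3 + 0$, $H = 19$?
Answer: $-1664$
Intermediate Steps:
$y = -6$ ($y = -3 - 3 = -6$)
$q = -18$ ($q = \left(-6\right) 3 + 0 = -18 + 0 = -18$)
$Y{\left(X,V \right)} = 5 + X^{2}$ ($Y{\left(X,V \right)} = X^{2} + 5 = 5 + X^{2}$)
$S{\left(d \right)} = 16$ ($S{\left(d \right)} = 4^{2} = 16$)
$\left(-67 - \left(H - q\right)\right) S{\left(Y{\left(-5,1 \right)} \right)} = \left(-67 - 37\right) 16 = \left(-104\right) 16 = -1664$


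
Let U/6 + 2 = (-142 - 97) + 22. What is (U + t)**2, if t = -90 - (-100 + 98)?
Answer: 1965604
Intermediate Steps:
t = -88 (t = -90 - 1*(-2) = -90 + 2 = -88)
U = -1314 (U = -12 + 6*((-142 - 97) + 22) = -12 + 6*(-239 + 22) = -12 + 6*(-217) = -12 - 1302 = -1314)
(U + t)**2 = (-1314 - 88)**2 = (-1402)**2 = 1965604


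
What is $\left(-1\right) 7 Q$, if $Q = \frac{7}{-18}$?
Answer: $\frac{49}{18} \approx 2.7222$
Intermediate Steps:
$Q = - \frac{7}{18}$ ($Q = 7 \left(- \frac{1}{18}\right) = - \frac{7}{18} \approx -0.38889$)
$\left(-1\right) 7 Q = \left(-1\right) 7 \left(- \frac{7}{18}\right) = \left(-7\right) \left(- \frac{7}{18}\right) = \frac{49}{18}$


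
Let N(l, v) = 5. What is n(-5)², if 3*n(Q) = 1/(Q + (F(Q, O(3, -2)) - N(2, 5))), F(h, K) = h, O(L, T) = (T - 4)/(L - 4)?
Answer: 1/2025 ≈ 0.00049383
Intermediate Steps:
O(L, T) = (-4 + T)/(-4 + L)
n(Q) = 1/(3*(-5 + 2*Q)) (n(Q) = 1/(3*(Q + (Q - 1*5))) = 1/(3*(Q + (Q - 5))) = 1/(3*(Q + (-5 + Q))) = 1/(3*(-5 + 2*Q)))
n(-5)² = (1/(3*(-5 + 2*(-5))))² = (1/(3*(-5 - 10)))² = ((⅓)/(-15))² = ((⅓)*(-1/15))² = (-1/45)² = 1/2025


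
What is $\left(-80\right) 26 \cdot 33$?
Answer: $-68640$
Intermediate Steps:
$\left(-80\right) 26 \cdot 33 = \left(-2080\right) 33 = -68640$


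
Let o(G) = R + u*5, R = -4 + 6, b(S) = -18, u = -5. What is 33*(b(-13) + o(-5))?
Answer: -1353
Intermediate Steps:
R = 2
o(G) = -23 (o(G) = 2 - 5*5 = 2 - 25 = -23)
33*(b(-13) + o(-5)) = 33*(-18 - 23) = 33*(-41) = -1353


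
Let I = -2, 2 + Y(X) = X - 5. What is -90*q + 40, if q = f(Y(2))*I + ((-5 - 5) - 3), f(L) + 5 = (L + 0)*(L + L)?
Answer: 9310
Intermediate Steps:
Y(X) = -7 + X (Y(X) = -2 + (X - 5) = -2 + (-5 + X) = -7 + X)
f(L) = -5 + 2*L² (f(L) = -5 + (L + 0)*(L + L) = -5 + L*(2*L) = -5 + 2*L²)
q = -103 (q = (-5 + 2*(-7 + 2)²)*(-2) + ((-5 - 5) - 3) = (-5 + 2*(-5)²)*(-2) + (-10 - 3) = (-5 + 2*25)*(-2) - 13 = (-5 + 50)*(-2) - 13 = 45*(-2) - 13 = -90 - 13 = -103)
-90*q + 40 = -90*(-103) + 40 = 9270 + 40 = 9310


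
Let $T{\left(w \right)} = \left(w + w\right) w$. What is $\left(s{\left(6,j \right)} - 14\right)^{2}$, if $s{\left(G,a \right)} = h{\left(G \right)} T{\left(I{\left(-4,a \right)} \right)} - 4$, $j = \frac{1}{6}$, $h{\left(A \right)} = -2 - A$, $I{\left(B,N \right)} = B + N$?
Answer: $\frac{5189284}{81} \approx 64065.0$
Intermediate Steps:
$T{\left(w \right)} = 2 w^{2}$ ($T{\left(w \right)} = 2 w w = 2 w^{2}$)
$j = \frac{1}{6} \approx 0.16667$
$s{\left(G,a \right)} = -4 + 2 \left(-4 + a\right)^{2} \left(-2 - G\right)$ ($s{\left(G,a \right)} = \left(-2 - G\right) 2 \left(-4 + a\right)^{2} - 4 = 2 \left(-4 + a\right)^{2} \left(-2 - G\right) - 4 = -4 + 2 \left(-4 + a\right)^{2} \left(-2 - G\right)$)
$\left(s{\left(6,j \right)} - 14\right)^{2} = \left(\left(-4 + 2 \left(-4 + \frac{1}{6}\right)^{2} \left(-2 - 6\right)\right) - 14\right)^{2} = \left(\left(-4 + 2 \left(- \frac{23}{6}\right)^{2} \left(-2 - 6\right)\right) - 14\right)^{2} = \left(\left(-4 + 2 \cdot \frac{529}{36} \left(-8\right)\right) - 14\right)^{2} = \left(\left(-4 - \frac{2116}{9}\right) - 14\right)^{2} = \left(- \frac{2152}{9} - 14\right)^{2} = \left(- \frac{2278}{9}\right)^{2} = \frac{5189284}{81}$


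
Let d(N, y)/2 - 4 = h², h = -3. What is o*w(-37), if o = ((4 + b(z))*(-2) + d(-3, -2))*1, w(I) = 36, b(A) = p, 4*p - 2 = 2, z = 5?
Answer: 576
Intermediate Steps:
p = 1 (p = ½ + (¼)*2 = ½ + ½ = 1)
b(A) = 1
d(N, y) = 26 (d(N, y) = 8 + 2*(-3)² = 8 + 2*9 = 8 + 18 = 26)
o = 16 (o = ((4 + 1)*(-2) + 26)*1 = (5*(-2) + 26)*1 = (-10 + 26)*1 = 16*1 = 16)
o*w(-37) = 16*36 = 576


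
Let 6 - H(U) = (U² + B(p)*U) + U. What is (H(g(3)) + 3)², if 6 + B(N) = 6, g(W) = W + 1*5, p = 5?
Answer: 3969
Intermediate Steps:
g(W) = 5 + W (g(W) = W + 5 = 5 + W)
B(N) = 0 (B(N) = -6 + 6 = 0)
H(U) = 6 - U - U² (H(U) = 6 - ((U² + 0*U) + U) = 6 - ((U² + 0) + U) = 6 - (U² + U) = 6 - (U + U²) = 6 + (-U - U²) = 6 - U - U²)
(H(g(3)) + 3)² = ((6 - (5 + 3) - (5 + 3)²) + 3)² = ((6 - 1*8 - 1*8²) + 3)² = ((6 - 8 - 1*64) + 3)² = ((6 - 8 - 64) + 3)² = (-66 + 3)² = (-63)² = 3969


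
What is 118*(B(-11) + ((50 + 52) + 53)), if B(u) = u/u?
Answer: 18408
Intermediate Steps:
B(u) = 1
118*(B(-11) + ((50 + 52) + 53)) = 118*(1 + ((50 + 52) + 53)) = 118*(1 + (102 + 53)) = 118*(1 + 155) = 118*156 = 18408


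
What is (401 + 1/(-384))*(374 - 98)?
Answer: 3541609/32 ≈ 1.1068e+5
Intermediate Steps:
(401 + 1/(-384))*(374 - 98) = (401 - 1/384)*276 = (153983/384)*276 = 3541609/32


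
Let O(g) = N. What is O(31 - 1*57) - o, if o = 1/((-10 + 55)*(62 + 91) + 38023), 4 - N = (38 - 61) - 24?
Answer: 2290307/44908 ≈ 51.000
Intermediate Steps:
N = 51 (N = 4 - ((38 - 61) - 24) = 4 - (-23 - 24) = 4 - 1*(-47) = 4 + 47 = 51)
O(g) = 51
o = 1/44908 (o = 1/(45*153 + 38023) = 1/(6885 + 38023) = 1/44908 ≈ 2.2268e-5)
O(31 - 1*57) - o = 51 - 1*1/44908 = 51 - 1/44908 = 2290307/44908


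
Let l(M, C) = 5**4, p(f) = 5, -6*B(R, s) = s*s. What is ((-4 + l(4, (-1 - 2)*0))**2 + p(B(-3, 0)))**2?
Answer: 148722837316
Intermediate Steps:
B(R, s) = -s**2/6 (B(R, s) = -s*s/6 = -s**2/6)
l(M, C) = 625
((-4 + l(4, (-1 - 2)*0))**2 + p(B(-3, 0)))**2 = ((-4 + 625)**2 + 5)**2 = (621**2 + 5)**2 = (385641 + 5)**2 = 385646**2 = 148722837316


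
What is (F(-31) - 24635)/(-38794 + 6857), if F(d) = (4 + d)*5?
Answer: 24770/31937 ≈ 0.77559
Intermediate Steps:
F(d) = 20 + 5*d
(F(-31) - 24635)/(-38794 + 6857) = ((20 + 5*(-31)) - 24635)/(-38794 + 6857) = ((20 - 155) - 24635)/(-31937) = (-135 - 24635)*(-1/31937) = -24770*(-1/31937) = 24770/31937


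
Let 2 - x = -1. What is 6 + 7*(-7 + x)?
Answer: -22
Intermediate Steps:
x = 3 (x = 2 - 1*(-1) = 2 + 1 = 3)
6 + 7*(-7 + x) = 6 + 7*(-7 + 3) = 6 + 7*(-4) = 6 - 28 = -22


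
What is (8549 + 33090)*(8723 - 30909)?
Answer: -923802854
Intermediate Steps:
(8549 + 33090)*(8723 - 30909) = 41639*(-22186) = -923802854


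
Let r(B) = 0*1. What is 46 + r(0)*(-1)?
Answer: 46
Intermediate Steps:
r(B) = 0
46 + r(0)*(-1) = 46 + 0*(-1) = 46 + 0 = 46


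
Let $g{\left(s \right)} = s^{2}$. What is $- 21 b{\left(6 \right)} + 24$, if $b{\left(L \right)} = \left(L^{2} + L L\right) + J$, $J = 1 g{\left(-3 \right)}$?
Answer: $-1677$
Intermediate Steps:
$J = 9$ ($J = 1 \left(-3\right)^{2} = 1 \cdot 9 = 9$)
$b{\left(L \right)} = 9 + 2 L^{2}$ ($b{\left(L \right)} = \left(L^{2} + L L\right) + 9 = \left(L^{2} + L^{2}\right) + 9 = 2 L^{2} + 9 = 9 + 2 L^{2}$)
$- 21 b{\left(6 \right)} + 24 = - 21 \left(9 + 2 \cdot 6^{2}\right) + 24 = - 21 \left(9 + 2 \cdot 36\right) + 24 = - 21 \left(9 + 72\right) + 24 = \left(-21\right) 81 + 24 = -1701 + 24 = -1677$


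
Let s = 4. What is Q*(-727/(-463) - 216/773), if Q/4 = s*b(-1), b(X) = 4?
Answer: 29565632/357899 ≈ 82.609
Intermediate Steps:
Q = 64 (Q = 4*(4*4) = 4*16 = 64)
Q*(-727/(-463) - 216/773) = 64*(-727/(-463) - 216/773) = 64*(-727*(-1/463) - 216*1/773) = 64*(727/463 - 216/773) = 64*(461963/357899) = 29565632/357899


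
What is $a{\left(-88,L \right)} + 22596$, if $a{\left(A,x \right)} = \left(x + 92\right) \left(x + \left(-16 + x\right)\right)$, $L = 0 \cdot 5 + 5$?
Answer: $22014$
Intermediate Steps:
$L = 5$ ($L = 0 + 5 = 5$)
$a{\left(A,x \right)} = \left(-16 + 2 x\right) \left(92 + x\right)$ ($a{\left(A,x \right)} = \left(92 + x\right) \left(-16 + 2 x\right) = \left(-16 + 2 x\right) \left(92 + x\right)$)
$a{\left(-88,L \right)} + 22596 = \left(-1472 + 2 \cdot 5^{2} + 168 \cdot 5\right) + 22596 = \left(-1472 + 2 \cdot 25 + 840\right) + 22596 = \left(-1472 + 50 + 840\right) + 22596 = -582 + 22596 = 22014$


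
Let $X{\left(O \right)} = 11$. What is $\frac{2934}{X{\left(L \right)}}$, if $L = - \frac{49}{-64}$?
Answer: $\frac{2934}{11} \approx 266.73$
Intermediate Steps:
$L = \frac{49}{64}$ ($L = \left(-49\right) \left(- \frac{1}{64}\right) = \frac{49}{64} \approx 0.76563$)
$\frac{2934}{X{\left(L \right)}} = \frac{2934}{11}$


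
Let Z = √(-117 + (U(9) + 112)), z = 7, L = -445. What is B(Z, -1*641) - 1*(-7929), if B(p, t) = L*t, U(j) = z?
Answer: 293174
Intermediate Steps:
U(j) = 7
Z = √2 (Z = √(-117 + (7 + 112)) = √(-117 + 119) = √2 ≈ 1.4142)
B(p, t) = -445*t
B(Z, -1*641) - 1*(-7929) = -(-445)*641 - 1*(-7929) = -445*(-641) + 7929 = 285245 + 7929 = 293174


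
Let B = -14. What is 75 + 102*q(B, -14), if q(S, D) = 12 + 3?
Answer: 1605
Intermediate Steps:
q(S, D) = 15
75 + 102*q(B, -14) = 75 + 102*15 = 75 + 1530 = 1605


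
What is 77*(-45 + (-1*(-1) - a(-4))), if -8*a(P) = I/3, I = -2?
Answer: -40733/12 ≈ -3394.4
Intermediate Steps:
a(P) = 1/12 (a(P) = -(-1)/(4*3) = -1/8*(-2/3) = 1/12)
77*(-45 + (-1*(-1) - a(-4))) = 77*(-45 + (-1*(-1) - 1*1/12)) = 77*(-45 + (1 - 1/12)) = 77*(-45 + 11/12) = 77*(-529/12) = -40733/12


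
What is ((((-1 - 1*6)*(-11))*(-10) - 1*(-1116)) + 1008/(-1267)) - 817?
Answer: -85395/181 ≈ -471.80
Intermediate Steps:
((((-1 - 1*6)*(-11))*(-10) - 1*(-1116)) + 1008/(-1267)) - 817 = ((((-1 - 6)*(-11))*(-10) + 1116) + 1008*(-1/1267)) - 817 = ((-7*(-11)*(-10) + 1116) - 144/181) - 817 = ((77*(-10) + 1116) - 144/181) - 817 = ((-770 + 1116) - 144/181) - 817 = (346 - 144/181) - 817 = 62482/181 - 817 = -85395/181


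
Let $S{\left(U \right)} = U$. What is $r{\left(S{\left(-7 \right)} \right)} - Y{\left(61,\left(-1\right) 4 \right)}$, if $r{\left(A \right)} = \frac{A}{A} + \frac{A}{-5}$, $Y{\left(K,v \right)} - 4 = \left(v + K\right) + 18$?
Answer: $- \frac{383}{5} \approx -76.6$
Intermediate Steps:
$Y{\left(K,v \right)} = 22 + K + v$ ($Y{\left(K,v \right)} = 4 + \left(\left(v + K\right) + 18\right) = 4 + \left(\left(K + v\right) + 18\right) = 4 + \left(18 + K + v\right) = 22 + K + v$)
$r{\left(A \right)} = 1 - \frac{A}{5}$ ($r{\left(A \right)} = 1 + A \left(- \frac{1}{5}\right) = 1 - \frac{A}{5}$)
$r{\left(S{\left(-7 \right)} \right)} - Y{\left(61,\left(-1\right) 4 \right)} = \left(1 - - \frac{7}{5}\right) - \left(22 + 61 - 4\right) = \left(1 + \frac{7}{5}\right) - \left(22 + 61 - 4\right) = \frac{12}{5} - 79 = - \frac{383}{5}$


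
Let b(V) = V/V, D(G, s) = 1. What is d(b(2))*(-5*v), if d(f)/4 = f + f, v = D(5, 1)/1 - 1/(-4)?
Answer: -50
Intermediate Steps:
v = 5/4 (v = 1/1 - 1/(-4) = 1*1 - 1*(-¼) = 1 + ¼ = 5/4 ≈ 1.2500)
b(V) = 1
d(f) = 8*f (d(f) = 4*(f + f) = 4*(2*f) = 8*f)
d(b(2))*(-5*v) = (8*1)*(-5*5/4) = 8*(-25/4) = -50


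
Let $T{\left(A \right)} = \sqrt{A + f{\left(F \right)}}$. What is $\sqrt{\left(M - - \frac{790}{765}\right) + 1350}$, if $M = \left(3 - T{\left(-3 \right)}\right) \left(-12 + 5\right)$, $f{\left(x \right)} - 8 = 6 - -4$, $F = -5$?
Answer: $\frac{\sqrt{3459415 + 18207 \sqrt{15}}}{51} \approx 36.839$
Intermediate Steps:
$f{\left(x \right)} = 18$ ($f{\left(x \right)} = 8 + \left(6 - -4\right) = 8 + \left(6 + 4\right) = 8 + 10 = 18$)
$T{\left(A \right)} = \sqrt{18 + A}$ ($T{\left(A \right)} = \sqrt{A + 18} = \sqrt{18 + A}$)
$M = -21 + 7 \sqrt{15}$ ($M = \left(3 - \sqrt{18 - 3}\right) \left(-12 + 5\right) = \left(3 - \sqrt{15}\right) \left(-7\right) = -21 + 7 \sqrt{15} \approx 6.1109$)
$\sqrt{\left(M - - \frac{790}{765}\right) + 1350} = \sqrt{\left(\left(-21 + 7 \sqrt{15}\right) - - \frac{790}{765}\right) + 1350} = \sqrt{\left(\left(-21 + 7 \sqrt{15}\right) - \left(-790\right) \frac{1}{765}\right) + 1350} = \sqrt{\left(\left(-21 + 7 \sqrt{15}\right) - - \frac{158}{153}\right) + 1350} = \sqrt{\left(\left(-21 + 7 \sqrt{15}\right) + \frac{158}{153}\right) + 1350} = \sqrt{\left(- \frac{3055}{153} + 7 \sqrt{15}\right) + 1350} = \sqrt{\frac{203495}{153} + 7 \sqrt{15}}$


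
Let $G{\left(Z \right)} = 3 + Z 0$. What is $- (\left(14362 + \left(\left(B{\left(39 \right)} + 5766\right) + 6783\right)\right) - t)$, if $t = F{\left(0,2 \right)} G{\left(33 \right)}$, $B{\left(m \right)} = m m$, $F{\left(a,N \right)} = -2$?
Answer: $-28438$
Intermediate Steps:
$B{\left(m \right)} = m^{2}$
$G{\left(Z \right)} = 3$ ($G{\left(Z \right)} = 3 + 0 = 3$)
$t = -6$ ($t = \left(-2\right) 3 = -6$)
$- (\left(14362 + \left(\left(B{\left(39 \right)} + 5766\right) + 6783\right)\right) - t) = - (\left(14362 + \left(\left(39^{2} + 5766\right) + 6783\right)\right) - -6) = - (\left(14362 + \left(\left(1521 + 5766\right) + 6783\right)\right) + 6) = - (\left(14362 + \left(7287 + 6783\right)\right) + 6) = - (\left(14362 + 14070\right) + 6) = - (28432 + 6) = \left(-1\right) 28438 = -28438$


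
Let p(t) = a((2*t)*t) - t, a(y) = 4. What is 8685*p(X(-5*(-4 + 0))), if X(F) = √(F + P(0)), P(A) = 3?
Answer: 34740 - 8685*√23 ≈ -6911.8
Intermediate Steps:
X(F) = √(3 + F) (X(F) = √(F + 3) = √(3 + F))
p(t) = 4 - t
8685*p(X(-5*(-4 + 0))) = 8685*(4 - √(3 - 5*(-4 + 0))) = 8685*(4 - √(3 - 5*(-4))) = 8685*(4 - √(3 + 20)) = 8685*(4 - √23) = 34740 - 8685*√23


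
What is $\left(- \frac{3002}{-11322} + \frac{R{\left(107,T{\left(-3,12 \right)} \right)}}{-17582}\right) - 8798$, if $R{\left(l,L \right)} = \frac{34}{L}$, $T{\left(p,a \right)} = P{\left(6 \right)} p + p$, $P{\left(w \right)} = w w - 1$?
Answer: $- \frac{5253921130991}{597190212} \approx -8797.7$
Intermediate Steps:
$P{\left(w \right)} = -1 + w^{2}$ ($P{\left(w \right)} = w^{2} - 1 = -1 + w^{2}$)
$T{\left(p,a \right)} = 36 p$ ($T{\left(p,a \right)} = \left(-1 + 6^{2}\right) p + p = \left(-1 + 36\right) p + p = 35 p + p = 36 p$)
$\left(- \frac{3002}{-11322} + \frac{R{\left(107,T{\left(-3,12 \right)} \right)}}{-17582}\right) - 8798 = \left(- \frac{3002}{-11322} + \frac{34 \frac{1}{36 \left(-3\right)}}{-17582}\right) - 8798 = \left(\left(-3002\right) \left(- \frac{1}{11322}\right) + \frac{34}{-108} \left(- \frac{1}{17582}\right)\right) - 8798 = \left(\frac{1501}{5661} + 34 \left(- \frac{1}{108}\right) \left(- \frac{1}{17582}\right)\right) - 8798 = \left(\frac{1501}{5661} - - \frac{17}{949428}\right) - 8798 = \left(\frac{1501}{5661} + \frac{17}{949428}\right) - 8798 = \frac{158354185}{597190212} - 8798 = - \frac{5253921130991}{597190212}$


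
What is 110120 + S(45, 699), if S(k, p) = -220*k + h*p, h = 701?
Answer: 590219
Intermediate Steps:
S(k, p) = -220*k + 701*p
110120 + S(45, 699) = 110120 + (-220*45 + 701*699) = 110120 + (-9900 + 489999) = 110120 + 480099 = 590219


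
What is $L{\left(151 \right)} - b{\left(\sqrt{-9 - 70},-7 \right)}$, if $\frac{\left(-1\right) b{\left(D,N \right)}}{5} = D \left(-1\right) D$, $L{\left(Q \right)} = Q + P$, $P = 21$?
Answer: $567$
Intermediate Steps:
$L{\left(Q \right)} = 21 + Q$ ($L{\left(Q \right)} = Q + 21 = 21 + Q$)
$b{\left(D,N \right)} = 5 D^{2}$ ($b{\left(D,N \right)} = - 5 D \left(-1\right) D = - 5 - D D = - 5 \left(- D^{2}\right) = 5 D^{2}$)
$L{\left(151 \right)} - b{\left(\sqrt{-9 - 70},-7 \right)} = \left(21 + 151\right) - 5 \left(\sqrt{-9 - 70}\right)^{2} = 172 - 5 \left(\sqrt{-79}\right)^{2} = 172 - 5 \left(i \sqrt{79}\right)^{2} = 172 - 5 \left(-79\right) = 172 - -395 = 172 + 395 = 567$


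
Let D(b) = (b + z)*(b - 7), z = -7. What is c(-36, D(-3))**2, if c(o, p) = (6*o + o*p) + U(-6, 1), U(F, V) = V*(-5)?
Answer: 14600041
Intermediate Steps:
U(F, V) = -5*V
D(b) = (-7 + b)**2 (D(b) = (b - 7)*(b - 7) = (-7 + b)*(-7 + b) = (-7 + b)**2)
c(o, p) = -5 + 6*o + o*p (c(o, p) = (6*o + o*p) - 5*1 = (6*o + o*p) - 5 = -5 + 6*o + o*p)
c(-36, D(-3))**2 = (-5 + 6*(-36) - 36*(49 + (-3)**2 - 14*(-3)))**2 = (-5 - 216 - 36*(49 + 9 + 42))**2 = (-5 - 216 - 36*100)**2 = (-5 - 216 - 3600)**2 = (-3821)**2 = 14600041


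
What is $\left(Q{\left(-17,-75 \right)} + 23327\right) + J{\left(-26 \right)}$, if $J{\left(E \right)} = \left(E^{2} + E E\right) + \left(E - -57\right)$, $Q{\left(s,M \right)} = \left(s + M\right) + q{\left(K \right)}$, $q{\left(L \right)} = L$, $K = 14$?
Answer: $24632$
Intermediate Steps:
$Q{\left(s,M \right)} = 14 + M + s$ ($Q{\left(s,M \right)} = \left(s + M\right) + 14 = \left(M + s\right) + 14 = 14 + M + s$)
$J{\left(E \right)} = 57 + E + 2 E^{2}$ ($J{\left(E \right)} = \left(E^{2} + E^{2}\right) + \left(E + 57\right) = 2 E^{2} + \left(57 + E\right) = 57 + E + 2 E^{2}$)
$\left(Q{\left(-17,-75 \right)} + 23327\right) + J{\left(-26 \right)} = \left(\left(14 - 75 - 17\right) + 23327\right) + \left(57 - 26 + 2 \left(-26\right)^{2}\right) = \left(-78 + 23327\right) + \left(57 - 26 + 2 \cdot 676\right) = 23249 + \left(57 - 26 + 1352\right) = 23249 + 1383 = 24632$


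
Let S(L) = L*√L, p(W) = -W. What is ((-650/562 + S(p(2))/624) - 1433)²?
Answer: 7904692388851727/3843189792 + 201499*I*√2/21918 ≈ 2.0568e+6 + 13.001*I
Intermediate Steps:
S(L) = L^(3/2)
((-650/562 + S(p(2))/624) - 1433)² = ((-650/562 + (-1*2)^(3/2)/624) - 1433)² = ((-650*1/562 + (-2)^(3/2)*(1/624)) - 1433)² = ((-325/281 - 2*I*√2*(1/624)) - 1433)² = ((-325/281 - I*√2/312) - 1433)² = (-402998/281 - I*√2/312)²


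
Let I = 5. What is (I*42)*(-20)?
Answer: -4200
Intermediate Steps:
(I*42)*(-20) = (5*42)*(-20) = 210*(-20) = -4200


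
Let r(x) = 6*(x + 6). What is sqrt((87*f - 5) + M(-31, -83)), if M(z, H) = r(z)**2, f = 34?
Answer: sqrt(25453) ≈ 159.54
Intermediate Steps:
r(x) = 36 + 6*x (r(x) = 6*(6 + x) = 36 + 6*x)
M(z, H) = (36 + 6*z)**2
sqrt((87*f - 5) + M(-31, -83)) = sqrt((87*34 - 5) + 36*(6 - 31)**2) = sqrt((2958 - 5) + 36*(-25)**2) = sqrt(2953 + 36*625) = sqrt(2953 + 22500) = sqrt(25453)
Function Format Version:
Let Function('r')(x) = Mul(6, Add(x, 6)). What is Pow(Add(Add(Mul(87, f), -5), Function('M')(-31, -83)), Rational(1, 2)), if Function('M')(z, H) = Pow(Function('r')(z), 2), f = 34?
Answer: Pow(25453, Rational(1, 2)) ≈ 159.54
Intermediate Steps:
Function('r')(x) = Add(36, Mul(6, x)) (Function('r')(x) = Mul(6, Add(6, x)) = Add(36, Mul(6, x)))
Function('M')(z, H) = Pow(Add(36, Mul(6, z)), 2)
Pow(Add(Add(Mul(87, f), -5), Function('M')(-31, -83)), Rational(1, 2)) = Pow(Add(Add(Mul(87, 34), -5), Mul(36, Pow(Add(6, -31), 2))), Rational(1, 2)) = Pow(Add(Add(2958, -5), Mul(36, Pow(-25, 2))), Rational(1, 2)) = Pow(Add(2953, Mul(36, 625)), Rational(1, 2)) = Pow(Add(2953, 22500), Rational(1, 2)) = Pow(25453, Rational(1, 2))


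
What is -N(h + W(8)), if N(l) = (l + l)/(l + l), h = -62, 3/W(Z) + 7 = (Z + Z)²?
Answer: -1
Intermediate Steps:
W(Z) = 3/(-7 + 4*Z²) (W(Z) = 3/(-7 + (Z + Z)²) = 3/(-7 + (2*Z)²) = 3/(-7 + 4*Z²))
N(l) = 1 (N(l) = (2*l)/((2*l)) = (2*l)*(1/(2*l)) = 1)
-N(h + W(8)) = -1*1 = -1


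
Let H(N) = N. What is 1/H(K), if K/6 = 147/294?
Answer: 1/3 ≈ 0.33333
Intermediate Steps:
K = 3 (K = 6*(147/294) = 6*(147*(1/294)) = 6*(1/2) = 3)
1/H(K) = 1/3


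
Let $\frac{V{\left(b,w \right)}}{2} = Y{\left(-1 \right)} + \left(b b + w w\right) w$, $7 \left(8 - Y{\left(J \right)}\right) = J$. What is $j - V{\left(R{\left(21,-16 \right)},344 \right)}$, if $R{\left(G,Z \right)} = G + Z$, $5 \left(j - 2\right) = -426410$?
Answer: $- \frac{570623650}{7} \approx -8.1518 \cdot 10^{7}$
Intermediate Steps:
$j = -85280$ ($j = 2 + \frac{1}{5} \left(-426410\right) = 2 - 85282 = -85280$)
$Y{\left(J \right)} = 8 - \frac{J}{7}$
$V{\left(b,w \right)} = \frac{114}{7} + 2 w \left(b^{2} + w^{2}\right)$ ($V{\left(b,w \right)} = 2 \left(\left(8 - - \frac{1}{7}\right) + \left(b b + w w\right) w\right) = 2 \left(\left(8 + \frac{1}{7}\right) + \left(b^{2} + w^{2}\right) w\right) = 2 \left(\frac{57}{7} + w \left(b^{2} + w^{2}\right)\right) = \frac{114}{7} + 2 w \left(b^{2} + w^{2}\right)$)
$j - V{\left(R{\left(21,-16 \right)},344 \right)} = -85280 - \left(\frac{114}{7} + 2 \cdot 344^{3} + 2 \cdot 344 \left(21 - 16\right)^{2}\right) = -85280 - \left(\frac{114}{7} + 2 \cdot 40707584 + 2 \cdot 344 \cdot 5^{2}\right) = -85280 - \left(\frac{114}{7} + 81415168 + 2 \cdot 344 \cdot 25\right) = -85280 - \left(\frac{114}{7} + 81415168 + 17200\right) = -85280 - \frac{570026690}{7} = - \frac{570623650}{7}$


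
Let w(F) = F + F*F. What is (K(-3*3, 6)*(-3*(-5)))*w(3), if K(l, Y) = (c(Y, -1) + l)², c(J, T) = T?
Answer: 18000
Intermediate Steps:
K(l, Y) = (-1 + l)²
w(F) = F + F²
(K(-3*3, 6)*(-3*(-5)))*w(3) = ((-1 - 3*3)²*(-3*(-5)))*(3*(1 + 3)) = ((-1 - 9)²*15)*(3*4) = ((-10)²*15)*12 = (100*15)*12 = 1500*12 = 18000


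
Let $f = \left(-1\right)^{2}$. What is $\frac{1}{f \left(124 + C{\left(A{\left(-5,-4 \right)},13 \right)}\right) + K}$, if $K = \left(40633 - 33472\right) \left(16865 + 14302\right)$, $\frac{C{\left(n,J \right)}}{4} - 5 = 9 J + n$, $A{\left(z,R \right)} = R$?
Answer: $\frac{1}{223187483} \approx 4.4805 \cdot 10^{-9}$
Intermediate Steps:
$f = 1$
$C{\left(n,J \right)} = 20 + 4 n + 36 J$ ($C{\left(n,J \right)} = 20 + 4 \left(9 J + n\right) = 20 + 4 \left(n + 9 J\right) = 20 + \left(4 n + 36 J\right) = 20 + 4 n + 36 J$)
$K = 223186887$ ($K = 7161 \cdot 31167 = 223186887$)
$\frac{1}{f \left(124 + C{\left(A{\left(-5,-4 \right)},13 \right)}\right) + K} = \frac{1}{1 \left(124 + \left(20 + 4 \left(-4\right) + 36 \cdot 13\right)\right) + 223186887} = \frac{1}{1 \left(124 + \left(20 - 16 + 468\right)\right) + 223186887} = \frac{1}{1 \left(124 + 472\right) + 223186887} = \frac{1}{1 \cdot 596 + 223186887} = \frac{1}{596 + 223186887} = \frac{1}{223187483}$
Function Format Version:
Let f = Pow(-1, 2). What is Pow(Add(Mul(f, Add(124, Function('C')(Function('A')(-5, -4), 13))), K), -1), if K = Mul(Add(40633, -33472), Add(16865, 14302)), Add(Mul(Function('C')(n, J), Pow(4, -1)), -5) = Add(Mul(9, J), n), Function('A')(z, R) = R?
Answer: Rational(1, 223187483) ≈ 4.4805e-9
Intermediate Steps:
f = 1
Function('C')(n, J) = Add(20, Mul(4, n), Mul(36, J)) (Function('C')(n, J) = Add(20, Mul(4, Add(Mul(9, J), n))) = Add(20, Mul(4, Add(n, Mul(9, J)))) = Add(20, Add(Mul(4, n), Mul(36, J))) = Add(20, Mul(4, n), Mul(36, J)))
K = 223186887 (K = Mul(7161, 31167) = 223186887)
Pow(Add(Mul(f, Add(124, Function('C')(Function('A')(-5, -4), 13))), K), -1) = Pow(Add(Mul(1, Add(124, Add(20, Mul(4, -4), Mul(36, 13)))), 223186887), -1) = Pow(Add(Mul(1, Add(124, Add(20, -16, 468))), 223186887), -1) = Pow(Add(Mul(1, Add(124, 472)), 223186887), -1) = Pow(Add(Mul(1, 596), 223186887), -1) = Pow(Add(596, 223186887), -1) = Pow(223187483, -1) = Rational(1, 223187483)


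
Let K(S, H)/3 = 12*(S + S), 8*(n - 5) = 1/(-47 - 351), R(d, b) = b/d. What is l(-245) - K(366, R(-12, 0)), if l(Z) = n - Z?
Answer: -83108769/3184 ≈ -26102.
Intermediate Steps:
n = 15919/3184 (n = 5 + 1/(8*(-47 - 351)) = 5 + (⅛)/(-398) = 5 + (⅛)*(-1/398) = 5 - 1/3184 = 15919/3184 ≈ 4.9997)
l(Z) = 15919/3184 - Z
K(S, H) = 72*S (K(S, H) = 3*(12*(S + S)) = 3*(12*(2*S)) = 3*(24*S) = 72*S)
l(-245) - K(366, R(-12, 0)) = (15919/3184 - 1*(-245)) - 72*366 = (15919/3184 + 245) - 1*26352 = 795999/3184 - 26352 = -83108769/3184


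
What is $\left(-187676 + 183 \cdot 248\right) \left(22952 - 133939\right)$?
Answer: $15792562204$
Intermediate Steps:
$\left(-187676 + 183 \cdot 248\right) \left(22952 - 133939\right) = \left(-187676 + 45384\right) \left(-110987\right) = \left(-142292\right) \left(-110987\right) = 15792562204$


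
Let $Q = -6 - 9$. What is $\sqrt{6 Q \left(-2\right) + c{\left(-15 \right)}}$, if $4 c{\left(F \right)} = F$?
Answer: $\frac{\sqrt{705}}{2} \approx 13.276$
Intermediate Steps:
$Q = -15$ ($Q = -6 - 9 = -15$)
$c{\left(F \right)} = \frac{F}{4}$
$\sqrt{6 Q \left(-2\right) + c{\left(-15 \right)}} = \sqrt{6 \left(-15\right) \left(-2\right) + \frac{1}{4} \left(-15\right)} = \sqrt{\left(-90\right) \left(-2\right) - \frac{15}{4}} = \sqrt{180 - \frac{15}{4}} = \sqrt{\frac{705}{4}} = \frac{\sqrt{705}}{2}$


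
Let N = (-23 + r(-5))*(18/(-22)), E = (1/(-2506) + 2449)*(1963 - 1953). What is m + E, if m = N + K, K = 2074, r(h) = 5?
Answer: 366334543/13783 ≈ 26579.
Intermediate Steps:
E = 30685965/1253 (E = (-1/2506 + 2449)*10 = (6137193/2506)*10 = 30685965/1253 ≈ 24490.)
N = 162/11 (N = (-23 + 5)*(18/(-22)) = -324*(-1)/22 = -18*(-9/11) = 162/11 ≈ 14.727)
m = 22976/11 (m = 162/11 + 2074 = 22976/11 ≈ 2088.7)
m + E = 22976/11 + 30685965/1253 = 366334543/13783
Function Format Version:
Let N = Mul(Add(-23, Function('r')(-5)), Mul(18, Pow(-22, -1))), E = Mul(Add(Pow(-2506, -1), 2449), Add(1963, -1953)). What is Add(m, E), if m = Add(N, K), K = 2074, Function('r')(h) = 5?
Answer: Rational(366334543, 13783) ≈ 26579.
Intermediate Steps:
E = Rational(30685965, 1253) (E = Mul(Add(Rational(-1, 2506), 2449), 10) = Mul(Rational(6137193, 2506), 10) = Rational(30685965, 1253) ≈ 24490.)
N = Rational(162, 11) (N = Mul(Add(-23, 5), Mul(18, Pow(-22, -1))) = Mul(-18, Mul(18, Rational(-1, 22))) = Mul(-18, Rational(-9, 11)) = Rational(162, 11) ≈ 14.727)
m = Rational(22976, 11) (m = Add(Rational(162, 11), 2074) = Rational(22976, 11) ≈ 2088.7)
Add(m, E) = Add(Rational(22976, 11), Rational(30685965, 1253)) = Rational(366334543, 13783)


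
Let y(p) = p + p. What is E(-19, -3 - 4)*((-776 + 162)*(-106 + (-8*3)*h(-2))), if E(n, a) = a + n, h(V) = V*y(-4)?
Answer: -7822360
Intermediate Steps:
y(p) = 2*p
h(V) = -8*V (h(V) = V*(2*(-4)) = V*(-8) = -8*V)
E(-19, -3 - 4)*((-776 + 162)*(-106 + (-8*3)*h(-2))) = ((-3 - 4) - 19)*((-776 + 162)*(-106 + (-8*3)*(-8*(-2)))) = (-7 - 19)*(-614*(-106 - 24*16)) = -(-15964)*(-106 - 384) = -(-15964)*(-490) = -26*300860 = -7822360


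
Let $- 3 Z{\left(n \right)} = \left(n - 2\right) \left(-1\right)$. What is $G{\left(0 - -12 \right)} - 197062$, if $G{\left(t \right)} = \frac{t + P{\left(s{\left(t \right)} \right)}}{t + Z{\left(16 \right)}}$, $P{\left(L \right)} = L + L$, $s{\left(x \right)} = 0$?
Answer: $- \frac{4926532}{25} \approx -1.9706 \cdot 10^{5}$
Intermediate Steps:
$Z{\left(n \right)} = - \frac{2}{3} + \frac{n}{3}$ ($Z{\left(n \right)} = - \frac{\left(n - 2\right) \left(-1\right)}{3} = - \frac{\left(-2 + n\right) \left(-1\right)}{3} = - \frac{2 - n}{3} = - \frac{2}{3} + \frac{n}{3}$)
$P{\left(L \right)} = 2 L$
$G{\left(t \right)} = \frac{t}{\frac{14}{3} + t}$ ($G{\left(t \right)} = \frac{t + 2 \cdot 0}{t + \left(- \frac{2}{3} + \frac{1}{3} \cdot 16\right)} = \frac{t + 0}{t + \left(- \frac{2}{3} + \frac{16}{3}\right)} = \frac{t}{t + \frac{14}{3}} = \frac{t}{\frac{14}{3} + t}$)
$G{\left(0 - -12 \right)} - 197062 = \frac{3 \left(0 - -12\right)}{14 + 3 \left(0 - -12\right)} - 197062 = \frac{3 \left(0 + 12\right)}{14 + 3 \left(0 + 12\right)} - 197062 = 3 \cdot 12 \frac{1}{14 + 3 \cdot 12} - 197062 = 3 \cdot 12 \frac{1}{14 + 36} - 197062 = 3 \cdot 12 \cdot \frac{1}{50} - 197062 = \frac{18}{25} - 197062 = - \frac{4926532}{25}$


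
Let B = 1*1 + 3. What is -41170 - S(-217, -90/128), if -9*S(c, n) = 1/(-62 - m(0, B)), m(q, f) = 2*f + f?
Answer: -27419221/666 ≈ -41170.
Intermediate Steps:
B = 4 (B = 1 + 3 = 4)
m(q, f) = 3*f
S(c, n) = 1/666 (S(c, n) = -1/(9*(-62 - 3*4)) = -1/(9*(-62 - 1*12)) = -1/(9*(-62 - 12)) = -⅑/(-74) = -⅑*(-1/74) = 1/666)
-41170 - S(-217, -90/128) = -41170 - 1*1/666 = -41170 - 1/666 = -27419221/666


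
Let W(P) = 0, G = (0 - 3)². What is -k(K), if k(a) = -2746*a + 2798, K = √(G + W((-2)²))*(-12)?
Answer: -101654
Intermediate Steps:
G = 9 (G = (-3)² = 9)
K = -36 (K = √(9 + 0)*(-12) = √9*(-12) = 3*(-12) = -36)
k(a) = 2798 - 2746*a
-k(K) = -(2798 - 2746*(-36)) = -(2798 + 98856) = -1*101654 = -101654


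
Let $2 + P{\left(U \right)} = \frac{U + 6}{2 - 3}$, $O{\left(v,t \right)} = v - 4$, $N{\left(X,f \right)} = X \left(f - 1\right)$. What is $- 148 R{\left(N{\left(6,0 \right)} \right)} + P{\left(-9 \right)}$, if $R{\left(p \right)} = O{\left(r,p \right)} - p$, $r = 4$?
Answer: $-887$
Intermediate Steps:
$N{\left(X,f \right)} = X \left(-1 + f\right)$
$O{\left(v,t \right)} = -4 + v$
$P{\left(U \right)} = -8 - U$ ($P{\left(U \right)} = -2 + \frac{U + 6}{2 - 3} = -2 + \frac{6 + U}{-1} = -2 + \left(6 + U\right) \left(-1\right) = -2 - \left(6 + U\right) = -8 - U$)
$R{\left(p \right)} = - p$ ($R{\left(p \right)} = \left(-4 + 4\right) - p = 0 - p = - p$)
$- 148 R{\left(N{\left(6,0 \right)} \right)} + P{\left(-9 \right)} = - 148 \left(- 6 \left(-1 + 0\right)\right) - -1 = - 148 \left(- 6 \left(-1\right)\right) + \left(-8 + 9\right) = - 148 \left(\left(-1\right) \left(-6\right)\right) + 1 = \left(-148\right) 6 + 1 = -888 + 1 = -887$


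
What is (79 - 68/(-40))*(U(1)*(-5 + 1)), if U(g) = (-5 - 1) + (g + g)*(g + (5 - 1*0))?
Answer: -9684/5 ≈ -1936.8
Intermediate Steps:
U(g) = -6 + 2*g*(5 + g) (U(g) = -6 + (2*g)*(g + (5 + 0)) = -6 + (2*g)*(g + 5) = -6 + (2*g)*(5 + g) = -6 + 2*g*(5 + g))
(79 - 68/(-40))*(U(1)*(-5 + 1)) = (79 - 68/(-40))*((-6 + 2*1**2 + 10*1)*(-5 + 1)) = (79 - 68*(-1/40))*((-6 + 2*1 + 10)*(-4)) = (79 + 17/10)*((-6 + 2 + 10)*(-4)) = 807*(6*(-4))/10 = (807/10)*(-24) = -9684/5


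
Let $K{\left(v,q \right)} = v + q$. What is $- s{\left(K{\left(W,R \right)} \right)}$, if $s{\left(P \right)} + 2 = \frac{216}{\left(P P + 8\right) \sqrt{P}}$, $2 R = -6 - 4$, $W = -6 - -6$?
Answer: $2 + \frac{72 i \sqrt{5}}{55} \approx 2.0 + 2.9272 i$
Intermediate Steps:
$W = 0$ ($W = -6 + 6 = 0$)
$R = -5$ ($R = \frac{-6 - 4}{2} = \frac{1}{2} \left(-10\right) = -5$)
$K{\left(v,q \right)} = q + v$
$s{\left(P \right)} = -2 + \frac{216}{\sqrt{P} \left(8 + P^{2}\right)}$ ($s{\left(P \right)} = -2 + \frac{216}{\left(P P + 8\right) \sqrt{P}} = -2 + \frac{216}{\left(P^{2} + 8\right) \sqrt{P}} = -2 + \frac{216}{\left(8 + P^{2}\right) \sqrt{P}} = -2 + \frac{216}{\sqrt{P} \left(8 + P^{2}\right)}$)
$- s{\left(K{\left(W,R \right)} \right)} = - \frac{2 \left(108 - \left(-5 + 0\right)^{\frac{5}{2}} - 8 \sqrt{-5 + 0}\right)}{\sqrt{-5 + 0} \left(8 + \left(-5 + 0\right)^{2}\right)} = - \frac{2 \left(108 - \left(-5\right)^{\frac{5}{2}} - 8 \sqrt{-5}\right)}{i \sqrt{5} \left(8 + \left(-5\right)^{2}\right)} = - \frac{2 \left(- \frac{i \sqrt{5}}{5}\right) \left(108 - 25 i \sqrt{5} - 8 i \sqrt{5}\right)}{8 + 25} = - \frac{2 \left(- \frac{i \sqrt{5}}{5}\right) \left(108 - 25 i \sqrt{5} - 8 i \sqrt{5}\right)}{33} = - \frac{2 \left(- \frac{i \sqrt{5}}{5}\right) \left(108 - 33 i \sqrt{5}\right)}{33} = - \frac{\left(-2\right) i \sqrt{5} \left(108 - 33 i \sqrt{5}\right)}{165} = \frac{2 i \sqrt{5} \left(108 - 33 i \sqrt{5}\right)}{165}$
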